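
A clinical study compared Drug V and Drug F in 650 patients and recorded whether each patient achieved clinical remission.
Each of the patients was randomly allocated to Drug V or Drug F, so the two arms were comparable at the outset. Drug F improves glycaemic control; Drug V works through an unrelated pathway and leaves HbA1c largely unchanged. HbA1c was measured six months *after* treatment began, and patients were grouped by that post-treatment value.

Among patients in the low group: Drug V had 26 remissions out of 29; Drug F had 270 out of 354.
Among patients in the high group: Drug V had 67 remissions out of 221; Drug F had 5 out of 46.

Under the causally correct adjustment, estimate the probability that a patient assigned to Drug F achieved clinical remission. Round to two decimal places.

Within every HbA1c level Drug V has the higher rate, yet pooled Drug F does — Simpson's reversal.
HbA1c is downstream of the drug. One should not condition on a consequence of treatment, so the overall rates are the right comparison.
So P(outcome | do(Drug F)) is just the pooled rate for Drug F: 275/400 = 0.688.

0.69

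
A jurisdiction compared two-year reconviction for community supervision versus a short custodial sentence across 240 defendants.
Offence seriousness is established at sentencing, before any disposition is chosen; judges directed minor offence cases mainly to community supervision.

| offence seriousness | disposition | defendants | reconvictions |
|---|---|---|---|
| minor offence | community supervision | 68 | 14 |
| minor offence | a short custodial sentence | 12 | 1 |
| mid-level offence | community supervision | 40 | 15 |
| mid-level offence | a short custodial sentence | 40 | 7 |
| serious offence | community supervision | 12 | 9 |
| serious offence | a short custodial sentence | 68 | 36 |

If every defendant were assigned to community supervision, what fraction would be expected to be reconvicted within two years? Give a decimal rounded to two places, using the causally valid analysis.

0.44

Within every offence seriousness level a short custodial sentence has the lower rate, yet pooled community supervision does — Simpson's reversal.
Here offence seriousness is a common cause — it drives both which disposition a case falls under and the outcome. The crude comparison mixes populations; the stratum-specific rates are the causally relevant ones.
Standardising community supervision to the population offence seriousness mix: 0.333·14/68 + 0.333·15/40 + 0.333·9/12 = 0.444.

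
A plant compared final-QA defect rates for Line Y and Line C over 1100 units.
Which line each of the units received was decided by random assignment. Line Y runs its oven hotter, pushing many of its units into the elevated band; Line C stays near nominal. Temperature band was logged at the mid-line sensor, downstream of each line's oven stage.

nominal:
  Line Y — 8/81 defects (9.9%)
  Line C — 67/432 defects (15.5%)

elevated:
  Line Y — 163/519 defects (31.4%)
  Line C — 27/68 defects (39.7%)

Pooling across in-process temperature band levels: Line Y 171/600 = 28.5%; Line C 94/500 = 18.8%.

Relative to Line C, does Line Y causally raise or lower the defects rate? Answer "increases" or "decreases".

Line Y is lower inside every in-process temperature band stratum but Line C is lower in aggregate. Whether to stratify depends on how in-process temperature band relates to the line.
The distribution of in-process temperature band is itself part of what the line does — it is an intermediate outcome. Holding it fixed would remove that part of the effect; the total effect is the pooled difference.
Pooled: Line Y 28.5% vs Line C 18.8%; Line C is lower overall.

increases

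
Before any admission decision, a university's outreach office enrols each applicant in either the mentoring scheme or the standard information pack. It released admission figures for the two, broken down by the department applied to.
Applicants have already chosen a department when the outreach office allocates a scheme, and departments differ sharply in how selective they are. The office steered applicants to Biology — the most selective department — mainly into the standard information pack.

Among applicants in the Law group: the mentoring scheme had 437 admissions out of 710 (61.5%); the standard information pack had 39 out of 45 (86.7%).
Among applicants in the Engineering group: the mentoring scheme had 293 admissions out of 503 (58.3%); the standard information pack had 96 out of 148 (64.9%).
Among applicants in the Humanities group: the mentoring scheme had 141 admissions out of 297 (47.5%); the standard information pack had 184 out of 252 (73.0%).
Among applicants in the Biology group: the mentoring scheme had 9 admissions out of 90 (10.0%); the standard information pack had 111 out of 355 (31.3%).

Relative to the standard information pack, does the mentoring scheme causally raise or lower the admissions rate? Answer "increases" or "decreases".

Here department is a common cause — it drives both which outreach scheme a case falls under and the outcome. The crude comparison mixes populations; the stratum-specific rates are the causally relevant ones.
Within each level — Law: 61.5% vs 86.7%; Engineering: 58.3% vs 64.9%; Humanities: 47.5% vs 73.0%; Biology: 10.0% vs 31.3% — the standard information pack is higher every time.

decreases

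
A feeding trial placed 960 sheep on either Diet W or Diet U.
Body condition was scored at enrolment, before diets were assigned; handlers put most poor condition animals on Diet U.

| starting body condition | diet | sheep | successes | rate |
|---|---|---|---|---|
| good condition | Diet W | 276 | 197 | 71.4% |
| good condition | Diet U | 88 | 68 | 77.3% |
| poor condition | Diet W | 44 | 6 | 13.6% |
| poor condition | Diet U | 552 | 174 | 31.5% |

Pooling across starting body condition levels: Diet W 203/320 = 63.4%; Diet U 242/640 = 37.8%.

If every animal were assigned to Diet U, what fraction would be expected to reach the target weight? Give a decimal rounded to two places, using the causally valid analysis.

0.49

Starting body condition satisfies the back-door criterion: it is not a descendant of the diet, and it blocks the spurious path from diet to outcome. Adjusting for it (i.e., using the within-starting body condition rates) gives the causal effect.
Standardising Diet U to the population starting body condition mix: 0.379·68/88 + 0.621·174/552 = 0.489.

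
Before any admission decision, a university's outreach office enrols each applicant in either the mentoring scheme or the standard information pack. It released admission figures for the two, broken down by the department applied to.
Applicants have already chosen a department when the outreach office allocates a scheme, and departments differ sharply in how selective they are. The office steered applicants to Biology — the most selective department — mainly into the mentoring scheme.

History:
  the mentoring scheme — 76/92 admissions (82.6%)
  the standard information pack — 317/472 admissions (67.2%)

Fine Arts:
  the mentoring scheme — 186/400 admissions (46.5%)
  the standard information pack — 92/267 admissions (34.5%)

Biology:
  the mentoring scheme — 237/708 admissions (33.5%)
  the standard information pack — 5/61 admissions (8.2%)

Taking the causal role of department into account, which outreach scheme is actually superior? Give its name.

Department is set before the outreach scheme has any effect — it is not caused by the outreach scheme — and it independently drives the outcome. That makes it a confounder, so the causal comparison is within department levels.
Within each level — History: 82.6% vs 67.2%; Fine Arts: 46.5% vs 34.5%; Biology: 33.5% vs 8.2% — the mentoring scheme is higher every time.

the mentoring scheme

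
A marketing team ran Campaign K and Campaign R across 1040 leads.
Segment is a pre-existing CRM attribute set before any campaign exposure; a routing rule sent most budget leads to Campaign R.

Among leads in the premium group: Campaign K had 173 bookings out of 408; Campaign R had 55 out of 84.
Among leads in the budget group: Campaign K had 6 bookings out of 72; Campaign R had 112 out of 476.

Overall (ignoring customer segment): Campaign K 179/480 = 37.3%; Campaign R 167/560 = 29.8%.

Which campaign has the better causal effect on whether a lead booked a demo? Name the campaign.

Campaign R

Customer segment differs across campaigns for reasons unrelated to any effect of the campaign itself, and it separately predicts the outcome — a classic confounder. We must compare within customer segment levels.
Within each level — premium: 42.4% vs 65.5%; budget: 8.3% vs 23.5% — Campaign R is higher every time.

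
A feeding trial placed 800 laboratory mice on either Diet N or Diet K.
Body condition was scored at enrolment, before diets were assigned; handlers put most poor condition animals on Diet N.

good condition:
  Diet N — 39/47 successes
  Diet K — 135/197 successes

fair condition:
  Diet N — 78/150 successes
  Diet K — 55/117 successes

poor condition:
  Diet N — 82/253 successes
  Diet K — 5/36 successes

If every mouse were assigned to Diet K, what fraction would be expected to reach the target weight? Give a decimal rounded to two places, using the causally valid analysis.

0.42

The imbalance in starting body condition arose from how laboratory mice were allocated, not from anything the diet did; and starting body condition independently affects the outcome. The pooled gap is confounded — condition on starting body condition.
Standardising Diet K to the population starting body condition mix: 0.305·135/197 + 0.334·55/117 + 0.361·5/36 = 0.416.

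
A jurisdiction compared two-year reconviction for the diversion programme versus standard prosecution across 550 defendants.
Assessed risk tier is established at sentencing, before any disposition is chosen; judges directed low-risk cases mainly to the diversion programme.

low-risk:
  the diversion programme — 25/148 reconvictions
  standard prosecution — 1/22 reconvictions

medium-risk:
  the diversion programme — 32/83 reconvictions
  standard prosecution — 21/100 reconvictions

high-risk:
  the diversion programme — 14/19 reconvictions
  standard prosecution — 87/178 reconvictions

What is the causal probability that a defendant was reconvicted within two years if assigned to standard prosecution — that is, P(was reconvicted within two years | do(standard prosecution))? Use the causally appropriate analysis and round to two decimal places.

Here assessed risk tier is a common cause — it drives both which disposition a case falls under and the outcome. The crude comparison mixes populations; the stratum-specific rates are the causally relevant ones.
Standardising standard prosecution to the population assessed risk tier mix: 0.309·1/22 + 0.333·21/100 + 0.358·87/178 = 0.259.

0.26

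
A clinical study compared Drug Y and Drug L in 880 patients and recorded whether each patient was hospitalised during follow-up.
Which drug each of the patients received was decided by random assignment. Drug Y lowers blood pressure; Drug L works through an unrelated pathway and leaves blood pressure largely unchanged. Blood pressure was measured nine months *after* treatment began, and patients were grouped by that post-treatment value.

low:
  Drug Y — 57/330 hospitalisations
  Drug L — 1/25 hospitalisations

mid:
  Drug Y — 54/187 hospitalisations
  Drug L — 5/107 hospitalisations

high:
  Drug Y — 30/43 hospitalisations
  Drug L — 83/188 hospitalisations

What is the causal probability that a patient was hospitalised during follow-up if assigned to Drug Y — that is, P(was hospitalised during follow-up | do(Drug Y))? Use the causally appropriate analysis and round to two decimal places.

0.25

The stratified and pooled comparisons disagree (Drug L wins within each blood pressure; Drug Y wins overall), so the answer turns on the causal role of blood pressure.
Blood pressure is recorded after the drug and is itself shifted by it — it sits on the causal path from drug to outcome. Conditioning on a mediator would strip out part of the effect we want; the pooled comparison gives the total causal effect.
So P(outcome | do(Drug Y)) is just the pooled rate for Drug Y: 141/560 = 0.252.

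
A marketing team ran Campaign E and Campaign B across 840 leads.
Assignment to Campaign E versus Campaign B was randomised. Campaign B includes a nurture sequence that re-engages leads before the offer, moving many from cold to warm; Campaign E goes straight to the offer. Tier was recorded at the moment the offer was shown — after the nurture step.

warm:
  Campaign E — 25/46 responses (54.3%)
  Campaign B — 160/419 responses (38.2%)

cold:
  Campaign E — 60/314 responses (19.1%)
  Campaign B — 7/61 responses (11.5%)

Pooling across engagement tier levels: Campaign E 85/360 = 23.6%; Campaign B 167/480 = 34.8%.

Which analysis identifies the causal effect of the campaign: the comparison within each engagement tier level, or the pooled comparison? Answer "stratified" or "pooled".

pooled

Engagement tier lies on the pathway campaign → engagement tier → outcome, so adjusting for it blocks the indirect effect. For the total causal effect of campaign, use the unadjusted pooled rates.
Pooled: Campaign E 23.6% vs Campaign B 34.8%; Campaign B is higher overall.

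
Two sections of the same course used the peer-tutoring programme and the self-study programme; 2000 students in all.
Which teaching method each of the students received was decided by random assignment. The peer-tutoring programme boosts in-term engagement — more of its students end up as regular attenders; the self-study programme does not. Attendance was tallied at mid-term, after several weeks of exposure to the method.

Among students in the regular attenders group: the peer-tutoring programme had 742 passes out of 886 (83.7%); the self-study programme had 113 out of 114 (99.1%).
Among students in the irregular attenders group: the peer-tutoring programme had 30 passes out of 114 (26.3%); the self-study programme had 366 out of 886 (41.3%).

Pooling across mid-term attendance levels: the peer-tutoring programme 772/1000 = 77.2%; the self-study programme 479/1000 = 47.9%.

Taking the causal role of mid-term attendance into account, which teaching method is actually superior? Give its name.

the self-study programme is higher inside every mid-term attendance stratum but the peer-tutoring programme is higher in aggregate. Whether to stratify depends on how mid-term attendance relates to the teaching method.
Mid-term attendance lies on the pathway teaching method → mid-term attendance → outcome, so adjusting for it blocks the indirect effect. For the total causal effect of teaching method, use the unadjusted pooled rates.
Pooled: the peer-tutoring programme 77.2% vs the self-study programme 47.9%; the peer-tutoring programme is higher overall.

the peer-tutoring programme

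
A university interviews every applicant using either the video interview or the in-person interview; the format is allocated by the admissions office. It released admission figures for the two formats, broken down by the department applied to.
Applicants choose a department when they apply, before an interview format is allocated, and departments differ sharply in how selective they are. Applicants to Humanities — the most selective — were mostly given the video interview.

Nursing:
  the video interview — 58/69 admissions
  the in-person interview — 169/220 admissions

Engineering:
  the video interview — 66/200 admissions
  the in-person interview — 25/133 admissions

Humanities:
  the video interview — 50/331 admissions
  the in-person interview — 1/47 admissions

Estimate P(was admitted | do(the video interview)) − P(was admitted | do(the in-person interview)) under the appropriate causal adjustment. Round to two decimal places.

Here department is a common cause — it drives both which interview format a case falls under and the outcome. The crude comparison mixes populations; the stratum-specific rates are the causally relevant ones.
Adjusting over the population distribution of department: 0.289·(0.841−0.768) + 0.333·(0.330−0.188) + 0.378·(0.151−0.021) = +0.117.

+0.12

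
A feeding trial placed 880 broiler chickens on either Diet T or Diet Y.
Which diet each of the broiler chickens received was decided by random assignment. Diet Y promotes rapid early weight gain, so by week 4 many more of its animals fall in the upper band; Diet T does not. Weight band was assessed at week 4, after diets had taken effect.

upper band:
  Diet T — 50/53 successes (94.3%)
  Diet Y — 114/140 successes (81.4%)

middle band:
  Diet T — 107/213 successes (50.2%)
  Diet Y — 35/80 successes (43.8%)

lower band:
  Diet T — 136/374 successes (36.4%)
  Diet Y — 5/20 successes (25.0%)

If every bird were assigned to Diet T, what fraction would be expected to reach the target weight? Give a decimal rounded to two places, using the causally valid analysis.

0.46

Diet T is higher inside every week-4 weight band stratum but Diet Y is higher in aggregate. Whether to stratify depends on how week-4 weight band relates to the diet.
The distribution of week-4 weight band is itself part of what the diet does — it is an intermediate outcome. Holding it fixed would remove that part of the effect; the total effect is the pooled difference.
So P(outcome | do(Diet T)) is just the pooled rate for Diet T: 293/640 = 0.458.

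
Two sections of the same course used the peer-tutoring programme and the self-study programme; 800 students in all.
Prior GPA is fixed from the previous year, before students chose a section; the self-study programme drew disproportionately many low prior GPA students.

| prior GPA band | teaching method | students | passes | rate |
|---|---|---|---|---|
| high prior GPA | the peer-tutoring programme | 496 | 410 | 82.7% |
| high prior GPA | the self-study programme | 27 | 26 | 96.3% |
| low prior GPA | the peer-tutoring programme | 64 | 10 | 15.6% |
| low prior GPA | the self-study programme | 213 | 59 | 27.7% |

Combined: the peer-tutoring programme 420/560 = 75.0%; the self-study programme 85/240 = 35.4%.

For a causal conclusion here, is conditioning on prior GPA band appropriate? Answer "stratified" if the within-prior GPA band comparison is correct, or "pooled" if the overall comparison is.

stratified

Prior GPA band is set before the teaching method has any effect — it is not caused by the teaching method — and it independently drives the outcome. That makes it a confounder, so the causal comparison is within prior GPA band levels.
Within each level — high prior GPA: 82.7% vs 96.3%; low prior GPA: 15.6% vs 27.7% — the self-study programme is higher every time.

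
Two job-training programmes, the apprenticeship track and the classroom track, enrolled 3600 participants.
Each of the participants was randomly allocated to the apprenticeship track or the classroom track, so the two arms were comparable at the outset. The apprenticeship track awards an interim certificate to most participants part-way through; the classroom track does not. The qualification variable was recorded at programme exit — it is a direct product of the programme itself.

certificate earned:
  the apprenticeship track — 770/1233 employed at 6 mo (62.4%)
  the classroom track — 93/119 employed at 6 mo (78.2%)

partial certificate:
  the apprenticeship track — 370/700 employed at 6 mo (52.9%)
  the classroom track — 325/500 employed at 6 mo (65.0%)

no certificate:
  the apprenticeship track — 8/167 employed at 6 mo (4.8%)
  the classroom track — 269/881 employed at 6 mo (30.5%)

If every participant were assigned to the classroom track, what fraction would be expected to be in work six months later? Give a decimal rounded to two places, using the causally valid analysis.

0.46

the classroom track is higher inside every qualification attained during the programme stratum but the apprenticeship track is higher in aggregate. Whether to stratify depends on how qualification attained during the programme relates to the programme.
Qualification attained during the programme here is a post-treatment variable shaped by the programme; conditioning on it would introduce bias rather than remove it. The overall comparison is the causal one.
So P(outcome | do(the classroom track)) is just the pooled rate for the classroom track: 687/1500 = 0.458.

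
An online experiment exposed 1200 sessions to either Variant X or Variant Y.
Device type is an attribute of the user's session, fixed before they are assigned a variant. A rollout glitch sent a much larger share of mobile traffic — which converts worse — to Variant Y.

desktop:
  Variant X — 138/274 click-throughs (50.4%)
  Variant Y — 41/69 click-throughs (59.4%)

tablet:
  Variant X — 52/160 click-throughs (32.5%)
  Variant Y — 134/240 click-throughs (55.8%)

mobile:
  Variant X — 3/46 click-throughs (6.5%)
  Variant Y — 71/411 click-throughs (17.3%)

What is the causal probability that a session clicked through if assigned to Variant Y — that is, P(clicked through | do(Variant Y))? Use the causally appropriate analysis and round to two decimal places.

Device type differs across variants for reasons unrelated to any effect of the variant itself, and it separately predicts the outcome — a classic confounder. We must compare within device type levels.
Standardising Variant Y to the population device type mix: 0.286·41/69 + 0.333·134/240 + 0.381·71/411 = 0.422.

0.42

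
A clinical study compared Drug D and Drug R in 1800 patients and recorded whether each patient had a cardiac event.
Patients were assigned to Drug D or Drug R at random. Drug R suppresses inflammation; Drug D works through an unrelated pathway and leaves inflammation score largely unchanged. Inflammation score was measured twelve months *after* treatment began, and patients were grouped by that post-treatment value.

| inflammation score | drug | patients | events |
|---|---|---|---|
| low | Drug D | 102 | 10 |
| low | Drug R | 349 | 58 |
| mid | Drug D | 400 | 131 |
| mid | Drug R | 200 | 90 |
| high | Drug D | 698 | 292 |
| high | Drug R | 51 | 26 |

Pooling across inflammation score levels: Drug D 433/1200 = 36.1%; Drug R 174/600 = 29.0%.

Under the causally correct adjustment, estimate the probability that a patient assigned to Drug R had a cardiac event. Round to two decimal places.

0.29

Inflammation score here is a post-treatment variable shaped by the drug; conditioning on it would introduce bias rather than remove it. The overall comparison is the causal one.
So P(outcome | do(Drug R)) is just the pooled rate for Drug R: 174/600 = 0.290.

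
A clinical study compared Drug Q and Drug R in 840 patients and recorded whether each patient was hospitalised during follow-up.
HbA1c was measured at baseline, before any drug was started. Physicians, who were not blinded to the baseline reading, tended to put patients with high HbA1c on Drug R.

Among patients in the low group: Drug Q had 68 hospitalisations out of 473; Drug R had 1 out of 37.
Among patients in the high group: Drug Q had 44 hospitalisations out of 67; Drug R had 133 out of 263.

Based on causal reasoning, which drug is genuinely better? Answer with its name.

Nothing the drug does changes HbA1c; the imbalance is an allocation artefact. With HbA1c also predicting the outcome, the pooled figure is confounded, and the within-stratum comparison is the causal one.
Within each level — low: 14.4% vs 2.7%; high: 65.7% vs 50.6% — Drug R is lower every time.

Drug R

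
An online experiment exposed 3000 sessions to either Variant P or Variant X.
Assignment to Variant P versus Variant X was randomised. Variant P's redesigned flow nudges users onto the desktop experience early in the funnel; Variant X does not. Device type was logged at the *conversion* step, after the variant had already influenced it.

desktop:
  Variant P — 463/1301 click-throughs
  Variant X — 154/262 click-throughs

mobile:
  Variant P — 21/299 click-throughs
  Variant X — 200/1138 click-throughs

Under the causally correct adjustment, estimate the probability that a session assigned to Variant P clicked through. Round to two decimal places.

The stratified and pooled comparisons disagree (Variant X wins within each device type; Variant P wins overall), so the answer turns on the causal role of device type.
Device type lies on the pathway variant → device type → outcome, so adjusting for it blocks the indirect effect. For the total causal effect of variant, use the unadjusted pooled rates.
So P(outcome | do(Variant P)) is just the pooled rate for Variant P: 484/1600 = 0.302.

0.30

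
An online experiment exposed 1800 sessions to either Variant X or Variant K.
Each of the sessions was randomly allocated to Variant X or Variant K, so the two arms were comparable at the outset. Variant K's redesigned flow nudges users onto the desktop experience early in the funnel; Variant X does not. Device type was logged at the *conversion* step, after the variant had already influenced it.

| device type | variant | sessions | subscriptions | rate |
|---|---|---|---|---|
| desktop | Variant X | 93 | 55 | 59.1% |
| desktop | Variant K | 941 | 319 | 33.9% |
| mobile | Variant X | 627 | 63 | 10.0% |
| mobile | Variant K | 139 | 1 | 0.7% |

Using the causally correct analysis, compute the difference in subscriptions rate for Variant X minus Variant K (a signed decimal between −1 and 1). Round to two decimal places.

-0.13

Device type here is a post-treatment variable shaped by the variant; conditioning on it would introduce bias rather than remove it. The overall comparison is the causal one.
The causal difference is the pooled difference: 0.164 − 0.296 = -0.132.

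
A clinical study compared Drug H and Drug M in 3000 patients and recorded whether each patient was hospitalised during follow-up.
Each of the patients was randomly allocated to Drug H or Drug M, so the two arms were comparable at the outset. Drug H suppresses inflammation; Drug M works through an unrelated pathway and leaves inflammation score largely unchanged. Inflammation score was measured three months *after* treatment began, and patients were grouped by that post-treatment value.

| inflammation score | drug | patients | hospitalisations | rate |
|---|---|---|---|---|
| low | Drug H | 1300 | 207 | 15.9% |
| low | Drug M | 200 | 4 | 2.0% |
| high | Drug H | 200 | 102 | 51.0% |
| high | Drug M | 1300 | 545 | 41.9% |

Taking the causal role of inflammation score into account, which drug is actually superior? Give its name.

Drug H

Drug M is lower inside every inflammation score stratum but Drug H is lower in aggregate. Whether to stratify depends on how inflammation score relates to the drug.
Because the drug influences inflammation score, inflammation score is a post-treatment mediator, not a confounder. Stratifying on it would bias the estimate; the causal effect is the crude pooled difference.
Pooled: Drug H 20.6% vs Drug M 36.6%; Drug H is lower overall.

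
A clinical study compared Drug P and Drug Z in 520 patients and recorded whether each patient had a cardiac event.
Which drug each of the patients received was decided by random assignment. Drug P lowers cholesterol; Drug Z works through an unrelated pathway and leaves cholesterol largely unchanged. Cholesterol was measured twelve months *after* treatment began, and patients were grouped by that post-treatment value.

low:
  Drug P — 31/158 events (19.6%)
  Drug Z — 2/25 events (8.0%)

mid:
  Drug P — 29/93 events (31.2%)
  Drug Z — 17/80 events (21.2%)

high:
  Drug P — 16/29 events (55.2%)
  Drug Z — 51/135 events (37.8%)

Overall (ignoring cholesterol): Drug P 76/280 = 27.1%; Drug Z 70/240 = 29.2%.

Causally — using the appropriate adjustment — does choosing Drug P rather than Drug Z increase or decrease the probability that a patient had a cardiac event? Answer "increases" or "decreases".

Stratifying would compare drugs among patients the drugs themselves sorted into cholesterol groups — a form of selection on an intermediate. The unconditioned pooled rates give the total causal effect.
Pooled: Drug P 27.1% vs Drug Z 29.2%; Drug P is lower overall.

decreases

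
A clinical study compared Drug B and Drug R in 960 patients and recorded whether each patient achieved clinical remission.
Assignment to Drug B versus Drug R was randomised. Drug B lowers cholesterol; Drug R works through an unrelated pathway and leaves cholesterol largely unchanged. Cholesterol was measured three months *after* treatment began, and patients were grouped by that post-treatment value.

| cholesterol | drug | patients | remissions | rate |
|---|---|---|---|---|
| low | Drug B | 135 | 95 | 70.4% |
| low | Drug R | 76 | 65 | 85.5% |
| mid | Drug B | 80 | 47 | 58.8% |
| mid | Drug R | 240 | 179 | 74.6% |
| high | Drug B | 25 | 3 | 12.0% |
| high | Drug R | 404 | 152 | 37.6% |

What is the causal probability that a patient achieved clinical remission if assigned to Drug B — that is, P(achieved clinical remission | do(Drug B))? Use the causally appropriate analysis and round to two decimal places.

Drug R is higher inside every cholesterol stratum but Drug B is higher in aggregate. Whether to stratify depends on how cholesterol relates to the drug.
Cholesterol here is a post-treatment variable shaped by the drug; conditioning on it would introduce bias rather than remove it. The overall comparison is the causal one.
So P(outcome | do(Drug B)) is just the pooled rate for Drug B: 145/240 = 0.604.

0.60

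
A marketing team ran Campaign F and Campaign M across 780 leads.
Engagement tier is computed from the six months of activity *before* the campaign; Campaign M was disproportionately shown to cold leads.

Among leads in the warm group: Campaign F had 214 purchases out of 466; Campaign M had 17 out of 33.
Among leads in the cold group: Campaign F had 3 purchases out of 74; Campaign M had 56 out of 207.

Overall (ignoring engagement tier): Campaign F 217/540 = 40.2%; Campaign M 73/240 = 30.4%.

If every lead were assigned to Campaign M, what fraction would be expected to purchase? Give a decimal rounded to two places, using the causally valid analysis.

0.43

Nothing the campaign does changes engagement tier; the imbalance is an allocation artefact. With engagement tier also predicting the outcome, the pooled figure is confounded, and the within-stratum comparison is the causal one.
Standardising Campaign M to the population engagement tier mix: 0.640·17/33 + 0.360·56/207 = 0.427.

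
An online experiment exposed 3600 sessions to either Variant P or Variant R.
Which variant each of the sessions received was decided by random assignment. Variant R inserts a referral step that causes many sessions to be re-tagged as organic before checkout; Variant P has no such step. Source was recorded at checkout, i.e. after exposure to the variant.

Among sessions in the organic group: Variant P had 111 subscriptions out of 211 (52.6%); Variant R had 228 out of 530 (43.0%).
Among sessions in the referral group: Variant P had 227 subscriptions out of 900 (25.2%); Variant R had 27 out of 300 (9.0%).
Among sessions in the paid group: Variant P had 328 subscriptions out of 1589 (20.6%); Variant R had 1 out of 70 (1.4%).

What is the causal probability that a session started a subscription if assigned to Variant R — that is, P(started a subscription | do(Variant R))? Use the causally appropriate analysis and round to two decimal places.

0.28

Stratifying would compare variants among sessions the variants themselves sorted into traffic source groups — a form of selection on an intermediate. The unconditioned pooled rates give the total causal effect.
So P(outcome | do(Variant R)) is just the pooled rate for Variant R: 256/900 = 0.284.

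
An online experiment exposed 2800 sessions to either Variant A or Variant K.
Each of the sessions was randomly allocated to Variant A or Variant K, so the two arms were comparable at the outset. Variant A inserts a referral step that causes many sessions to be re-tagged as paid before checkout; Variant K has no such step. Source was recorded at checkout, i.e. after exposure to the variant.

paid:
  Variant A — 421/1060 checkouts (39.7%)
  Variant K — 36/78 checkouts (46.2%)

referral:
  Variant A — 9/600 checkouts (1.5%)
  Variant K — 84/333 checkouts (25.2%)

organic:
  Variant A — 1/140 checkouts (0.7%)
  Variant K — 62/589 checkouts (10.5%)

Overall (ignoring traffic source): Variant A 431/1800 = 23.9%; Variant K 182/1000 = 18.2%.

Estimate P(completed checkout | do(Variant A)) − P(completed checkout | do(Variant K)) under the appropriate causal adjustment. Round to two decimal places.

+0.06

Stratifying would compare variants among sessions the variants themselves sorted into traffic source groups — a form of selection on an intermediate. The unconditioned pooled rates give the total causal effect.
The causal difference is the pooled difference: 0.239 − 0.182 = +0.057.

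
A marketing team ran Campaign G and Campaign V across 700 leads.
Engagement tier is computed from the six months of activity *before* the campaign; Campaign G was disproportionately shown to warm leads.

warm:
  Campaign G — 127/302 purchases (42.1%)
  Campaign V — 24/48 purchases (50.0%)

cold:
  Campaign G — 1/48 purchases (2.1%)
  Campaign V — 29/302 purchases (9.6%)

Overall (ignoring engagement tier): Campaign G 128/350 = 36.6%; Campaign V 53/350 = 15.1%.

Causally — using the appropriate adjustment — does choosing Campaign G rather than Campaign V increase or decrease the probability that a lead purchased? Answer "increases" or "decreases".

Campaign V is higher inside every engagement tier stratum but Campaign G is higher in aggregate. Whether to stratify depends on how engagement tier relates to the campaign.
Engagement tier satisfies the back-door criterion: it is not a descendant of the campaign, and it blocks the spurious path from campaign to outcome. Adjusting for it (i.e., using the within-engagement tier rates) gives the causal effect.
Within each level — warm: 42.1% vs 50.0%; cold: 2.1% vs 9.6% — Campaign V is higher every time.

decreases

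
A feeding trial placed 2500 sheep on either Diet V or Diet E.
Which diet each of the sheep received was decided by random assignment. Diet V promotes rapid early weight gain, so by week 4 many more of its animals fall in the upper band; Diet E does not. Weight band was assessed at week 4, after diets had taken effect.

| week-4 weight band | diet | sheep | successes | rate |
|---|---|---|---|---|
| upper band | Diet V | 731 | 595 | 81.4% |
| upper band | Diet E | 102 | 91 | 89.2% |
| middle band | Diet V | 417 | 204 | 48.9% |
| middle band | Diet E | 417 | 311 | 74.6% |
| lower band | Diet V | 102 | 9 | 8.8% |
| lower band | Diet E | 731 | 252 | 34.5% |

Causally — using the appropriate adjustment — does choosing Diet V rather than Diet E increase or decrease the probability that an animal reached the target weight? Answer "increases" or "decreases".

Stratifying would compare diets among sheep the diets themselves sorted into week-4 weight band groups — a form of selection on an intermediate. The unconditioned pooled rates give the total causal effect.
Pooled: Diet V 64.6% vs Diet E 52.3%; Diet V is higher overall.

increases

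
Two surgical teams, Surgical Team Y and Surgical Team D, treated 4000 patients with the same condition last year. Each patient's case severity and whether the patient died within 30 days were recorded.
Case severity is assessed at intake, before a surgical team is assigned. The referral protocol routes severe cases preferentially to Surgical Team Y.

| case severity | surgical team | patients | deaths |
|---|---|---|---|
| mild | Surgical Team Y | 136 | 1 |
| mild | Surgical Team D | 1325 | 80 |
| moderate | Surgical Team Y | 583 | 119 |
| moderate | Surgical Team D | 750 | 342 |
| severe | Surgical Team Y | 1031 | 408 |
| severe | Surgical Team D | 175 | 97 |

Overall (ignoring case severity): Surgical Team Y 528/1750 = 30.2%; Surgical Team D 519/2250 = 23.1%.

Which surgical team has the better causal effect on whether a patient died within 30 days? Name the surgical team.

Surgical Team Y

Case severity satisfies the back-door criterion: it is not a descendant of the surgical team, and it blocks the spurious path from surgical team to outcome. Adjusting for it (i.e., using the within-case severity rates) gives the causal effect.
Within each level — mild: 0.7% vs 6.0%; moderate: 20.4% vs 45.6%; severe: 39.6% vs 55.4% — Surgical Team Y is lower every time.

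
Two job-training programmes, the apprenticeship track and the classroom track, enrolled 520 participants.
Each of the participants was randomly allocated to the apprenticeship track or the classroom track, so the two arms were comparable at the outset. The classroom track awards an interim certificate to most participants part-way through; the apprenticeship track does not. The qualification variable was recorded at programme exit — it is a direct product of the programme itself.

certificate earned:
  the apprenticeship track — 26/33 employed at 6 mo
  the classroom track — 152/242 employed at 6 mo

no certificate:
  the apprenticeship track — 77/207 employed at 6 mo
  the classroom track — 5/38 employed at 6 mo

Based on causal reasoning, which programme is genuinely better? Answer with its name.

the classroom track

Qualification attained during the programme lies on the pathway programme → qualification attained during the programme → outcome, so adjusting for it blocks the indirect effect. For the total causal effect of programme, use the unadjusted pooled rates.
Pooled: the apprenticeship track 42.9% vs the classroom track 56.1%; the classroom track is higher overall.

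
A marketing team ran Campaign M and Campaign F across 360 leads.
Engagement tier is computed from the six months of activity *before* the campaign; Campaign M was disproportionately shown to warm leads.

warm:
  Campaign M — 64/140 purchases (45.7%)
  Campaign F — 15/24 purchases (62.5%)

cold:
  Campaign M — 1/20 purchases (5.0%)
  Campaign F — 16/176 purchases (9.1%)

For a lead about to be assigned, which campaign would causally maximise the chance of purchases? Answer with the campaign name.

The stratified and pooled comparisons disagree (Campaign F wins within each engagement tier; Campaign M wins overall), so the answer turns on the causal role of engagement tier.
Here engagement tier is a common cause — it drives both which campaign a case falls under and the outcome. The crude comparison mixes populations; the stratum-specific rates are the causally relevant ones.
Within each level — warm: 45.7% vs 62.5%; cold: 5.0% vs 9.1% — Campaign F is higher every time.

Campaign F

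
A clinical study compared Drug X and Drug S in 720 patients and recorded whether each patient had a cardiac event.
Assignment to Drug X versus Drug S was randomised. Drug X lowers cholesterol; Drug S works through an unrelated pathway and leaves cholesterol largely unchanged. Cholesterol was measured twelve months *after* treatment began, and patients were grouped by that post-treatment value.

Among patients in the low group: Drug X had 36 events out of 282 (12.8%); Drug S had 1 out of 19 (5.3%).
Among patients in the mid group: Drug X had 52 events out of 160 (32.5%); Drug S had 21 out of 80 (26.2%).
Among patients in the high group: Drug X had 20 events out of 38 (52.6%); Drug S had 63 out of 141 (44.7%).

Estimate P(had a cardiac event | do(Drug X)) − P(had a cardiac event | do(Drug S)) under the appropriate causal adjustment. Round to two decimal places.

-0.13

Cholesterol here is a post-treatment variable shaped by the drug; conditioning on it would introduce bias rather than remove it. The overall comparison is the causal one.
The causal difference is the pooled difference: 0.225 − 0.354 = -0.129.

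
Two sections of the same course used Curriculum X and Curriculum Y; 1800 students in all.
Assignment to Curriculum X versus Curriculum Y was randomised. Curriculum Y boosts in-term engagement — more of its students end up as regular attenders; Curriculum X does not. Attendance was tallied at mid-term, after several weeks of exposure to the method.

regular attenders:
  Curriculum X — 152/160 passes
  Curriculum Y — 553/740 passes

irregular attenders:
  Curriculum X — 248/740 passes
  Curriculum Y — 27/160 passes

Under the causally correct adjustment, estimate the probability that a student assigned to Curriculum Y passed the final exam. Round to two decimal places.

Mid-term attendance is recorded after the teaching method and is itself shifted by it — it sits on the causal path from teaching method to outcome. Conditioning on a mediator would strip out part of the effect we want; the pooled comparison gives the total causal effect.
So P(outcome | do(Curriculum Y)) is just the pooled rate for Curriculum Y: 580/900 = 0.644.

0.64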